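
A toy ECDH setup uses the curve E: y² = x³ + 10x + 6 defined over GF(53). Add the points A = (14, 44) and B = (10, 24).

(1, 21)

(14, 44) + (10, 24). λ = (24 - 44)/(10 - 14) ≡ 33/49 mod 53. 49⁻¹ ≡ 13 (mod 53) since 49·13 = 637 ≡ 1, so λ ≡ 5.
  x = λ² - 14 - 10 = 25 - 24 ≡ 1; y = λ·(14 - 1) - 44 ≡ 21. → (1, 21)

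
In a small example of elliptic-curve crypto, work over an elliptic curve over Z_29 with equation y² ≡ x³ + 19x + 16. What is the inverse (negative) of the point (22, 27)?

-(22, 27) = (22, -27 mod 29) = (22, 2).

(22, 2)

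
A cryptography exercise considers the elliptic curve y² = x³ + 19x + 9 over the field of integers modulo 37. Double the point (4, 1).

tangent at (4, 1): λ = (3·4² + 19)/(2·1) ≡ 30/2. 2⁻¹ ≡ 19 (mod 37), so λ ≡ 30·19 ≡ 15.
  x = λ² - 4 - 4 = 225 - 8 ≡ 32; y = λ·(4 - 32) - 1 ≡ 23. → (32, 23)

(32, 23)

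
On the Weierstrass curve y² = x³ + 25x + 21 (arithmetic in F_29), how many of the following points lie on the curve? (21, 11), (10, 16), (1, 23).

2

(21, 11): 11² ≡ 5, rhs ≡ 5 → on.
(10, 16): 16² ≡ 24, rhs ≡ 24 → on.
(1, 23): 23² ≡ 7, rhs ≡ 18 → off.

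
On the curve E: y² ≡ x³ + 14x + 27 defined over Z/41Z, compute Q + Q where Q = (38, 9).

(6, 32)

tangent at (38, 9): λ = (3·38² + 14)/(2·9) ≡ 0/18. 18⁻¹ ≡ 16 (mod 41), so λ ≡ 0·16 ≡ 0.
  x = λ² - 38 - 38 = 0 - 76 ≡ 6; y = λ·(38 - 6) - 9 ≡ 32. → (6, 32)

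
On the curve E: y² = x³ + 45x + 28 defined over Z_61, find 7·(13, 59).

(40, 58)

Write G = (13, 59).
Repeated addition: build up to 7G.
2G: tangent at (13, 59): λ = (3·13² + 45)/(2·59) ≡ 3/57. 57⁻¹ ≡ 15 (mod 61), so λ ≡ 3·15 ≡ 45.
  x = λ² - 13 - 13 = 2025 - 26 ≡ 47; y = λ·(13 - 47) - 59 ≡ 58. → (47, 58)
3G: (47, 58) + (13, 59). λ = (59 - 58)/(13 - 47) ≡ 1/27 mod 61. 27⁻¹ ≡ 52 (mod 61) since 27·52 = 1404 ≡ 1, so λ ≡ 52.
  x = λ² - 47 - 13 = 2704 - 60 ≡ 21; y = λ·(47 - 21) - 58 ≡ 13. → (21, 13)
4G: (21, 13) + (13, 59). λ = (59 - 13)/(13 - 21) ≡ 46/53 mod 61. 53⁻¹ ≡ 38 (mod 61), so λ ≡ 40.
  x = λ² - 21 - 13 = 1600 - 34 ≡ 41; y = λ·(21 - 41) - 13 ≡ 41. → (41, 41)
5G: (41, 41) + (13, 59). λ = (59 - 41)/(13 - 41) ≡ 18/33 mod 61. 33⁻¹ ≡ 37 (mod 61) since 33·37 = 1221 ≡ 1, so λ ≡ 56.
  x = λ² - 41 - 13 = 3136 - 54 ≡ 32; y = λ·(41 - 32) - 41 ≡ 36. → (32, 36)
6G: (32, 36) + (13, 59). λ = (59 - 36)/(13 - 32) ≡ 23/42 mod 61. 42⁻¹ ≡ 16 (mod 61), so λ ≡ 2.
  x = λ² - 32 - 13 = 4 - 45 ≡ 20; y = λ·(32 - 20) - 36 ≡ 49. → (20, 49)
7G: (20, 49) + (13, 59). λ = (59 - 49)/(13 - 20) ≡ 10/54 mod 61. 54⁻¹ ≡ 26 (mod 61), so λ ≡ 16.
  x = λ² - 20 - 13 = 256 - 33 ≡ 40; y = λ·(20 - 40) - 49 ≡ 58. → (40, 58)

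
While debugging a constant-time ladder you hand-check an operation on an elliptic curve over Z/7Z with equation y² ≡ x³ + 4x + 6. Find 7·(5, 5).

(2, 6)

Write P = (5, 5).
Double-and-add on 7 = (111)₂. Start with P = (5, 5) for the leading 1-bit.
double: tangent at (5, 5): λ = (3·5² + 4)/(2·5) ≡ 2/3. 3⁻¹ ≡ 5 (mod 7), so λ ≡ 2·5 ≡ 3.
  x = λ² - 5 - 5 = 9 - 10 ≡ 6; y = λ·(5 - 6) - 5 ≡ 6. → (6, 6)
add P: (6, 6) + (5, 5). λ = (5 - 6)/(5 - 6) ≡ 6/6 mod 7. 6⁻¹ ≡ 6 (mod 7), so λ ≡ 1.
  x = λ² - 6 - 5 = 1 - 11 ≡ 4; y = λ·(6 - 4) - 6 ≡ 3. → (4, 3)
double: tangent at (4, 3): λ = (3·4² + 4)/(2·3) ≡ 3/6. 6⁻¹ ≡ 6 (mod 7), so λ ≡ 3·6 ≡ 4.
  x = λ² - 4 - 4 = 16 - 8 ≡ 1; y = λ·(4 - 1) - 3 ≡ 2. → (1, 2)
add P: (1, 2) + (5, 5). λ = (5 - 2)/(5 - 1) ≡ 3/4 mod 7. 4⁻¹ ≡ 2 (mod 7), so λ ≡ 6.
  x = λ² - 1 - 5 = 36 - 6 ≡ 2; y = λ·(1 - 2) - 2 ≡ 6. → (2, 6)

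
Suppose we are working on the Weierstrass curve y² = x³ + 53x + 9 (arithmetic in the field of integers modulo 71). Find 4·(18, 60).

Write P = (18, 60).
Repeated addition: build up to 4P.
2P: tangent at (18, 60): λ = (3·18² + 53)/(2·60) ≡ 31/49. 49⁻¹ ≡ 29 (mod 71) since 49·29 = 1421 ≡ 1, so λ ≡ 31·29 ≡ 47.
  x = λ² - 18 - 18 = 2209 - 36 ≡ 43; y = λ·(18 - 43) - 60 ≡ 43. → (43, 43)
3P: (43, 43) + (18, 60). λ = (60 - 43)/(18 - 43) ≡ 17/46 mod 71. 46⁻¹ ≡ 17 (mod 71), so λ ≡ 5.
  x = λ² - 43 - 18 = 25 - 61 ≡ 35; y = λ·(43 - 35) - 43 ≡ 68. → (35, 68)
4P: (35, 68) + (18, 60). λ = (60 - 68)/(18 - 35) ≡ 63/54 mod 71. 54⁻¹ ≡ 25 (mod 71), so λ ≡ 13.
  x = λ² - 35 - 18 = 169 - 53 ≡ 45; y = λ·(35 - 45) - 68 ≡ 15. → (45, 15)

(45, 15)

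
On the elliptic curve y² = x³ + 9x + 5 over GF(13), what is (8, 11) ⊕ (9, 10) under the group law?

(10, 4)

(8, 11) + (9, 10). λ = (10 - 11)/(9 - 8) ≡ 12/1 mod 13. 1⁻¹ ≡ 1 (mod 13) since 1·1 = 1 ≡ 1, so λ ≡ 12.
  x = λ² - 8 - 9 = 144 - 17 ≡ 10; y = λ·(8 - 10) - 11 ≡ 4. → (10, 4)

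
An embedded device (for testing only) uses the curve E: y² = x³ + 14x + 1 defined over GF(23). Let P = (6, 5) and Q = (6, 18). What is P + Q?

The two points share x = 6 and their y-coordinates satisfy 5 + 18 ≡ 0 (mod 23), so they are inverses. Their sum is O.

O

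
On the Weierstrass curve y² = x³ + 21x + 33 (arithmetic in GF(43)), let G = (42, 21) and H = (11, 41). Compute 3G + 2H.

First 3G:
Repeated addition: build up to 3G.
2G: tangent at (42, 21): λ = (3·42² + 21)/(2·21) ≡ 24/42. 42⁻¹ ≡ 42 (mod 43), so λ ≡ 24·42 ≡ 19.
  x = λ² - 42 - 42 = 361 - 84 ≡ 19; y = λ·(42 - 19) - 21 ≡ 29. → (19, 29)
3G: (19, 29) + (42, 21). λ = (21 - 29)/(42 - 19) ≡ 35/23 mod 43. 23⁻¹ ≡ 15 (mod 43), so λ ≡ 9.
  x = λ² - 19 - 42 = 81 - 61 ≡ 20; y = λ·(19 - 20) - 29 ≡ 5. → (20, 5)
3G = (20, 5).
Next 2H:
Repeated addition: build up to 2H.
2H: tangent at (11, 41): λ = (3·11² + 21)/(2·41) ≡ 40/39. 39⁻¹ ≡ 32 (mod 43) since 39·32 = 1248 ≡ 1, so λ ≡ 40·32 ≡ 33.
  x = λ² - 11 - 11 = 1089 - 22 ≡ 35; y = λ·(11 - 35) - 41 ≡ 27. → (35, 27)
2H = (35, 27).
Finally 3G + 2H:
(20, 5) + (35, 27). λ = (27 - 5)/(35 - 20) ≡ 22/15 mod 43. 15⁻¹ ≡ 23 (mod 43), so λ ≡ 33.
  x = λ² - 20 - 35 = 1089 - 55 ≡ 2; y = λ·(20 - 2) - 5 ≡ 30. → (2, 30)

(2, 30)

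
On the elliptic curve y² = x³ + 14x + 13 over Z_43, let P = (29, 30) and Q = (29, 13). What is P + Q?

The two points share x = 29 and their y-coordinates satisfy 30 + 13 ≡ 0 (mod 43), so they are inverses. Their sum is ∞.

O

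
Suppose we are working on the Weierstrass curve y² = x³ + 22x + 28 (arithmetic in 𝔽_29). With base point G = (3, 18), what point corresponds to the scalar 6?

(4, 21)

Repeated addition: build up to 6G.
2G: tangent at (3, 18): λ = (3·3² + 22)/(2·18) ≡ 20/7. 7⁻¹ ≡ 25 (mod 29) since 7·25 = 175 ≡ 1, so λ ≡ 20·25 ≡ 7.
  x = λ² - 3 - 3 = 49 - 6 ≡ 14; y = λ·(3 - 14) - 18 ≡ 21. → (14, 21)
3G: (14, 21) + (3, 18). λ = (18 - 21)/(3 - 14) ≡ 26/18 mod 29. 18⁻¹ ≡ 21 (mod 29) since 18·21 = 378 ≡ 1, so λ ≡ 24.
  x = λ² - 14 - 3 = 576 - 17 ≡ 8; y = λ·(14 - 8) - 21 ≡ 7. → (8, 7)
4G: (8, 7) + (3, 18). λ = (18 - 7)/(3 - 8) ≡ 11/24 mod 29. 24⁻¹ ≡ 23 (mod 29) since 24·23 = 552 ≡ 1, so λ ≡ 21.
  x = λ² - 8 - 3 = 441 - 11 ≡ 24; y = λ·(8 - 24) - 7 ≡ 5. → (24, 5)
5G: (24, 5) + (3, 18). λ = (18 - 5)/(3 - 24) ≡ 13/8 mod 29. 8⁻¹ ≡ 11 (mod 29) since 8·11 = 88 ≡ 1, so λ ≡ 27.
  x = λ² - 24 - 3 = 729 - 27 ≡ 6; y = λ·(24 - 6) - 5 ≡ 17. → (6, 17)
6G: (6, 17) + (3, 18). λ = (18 - 17)/(3 - 6) ≡ 1/26 mod 29. 26⁻¹ ≡ 19 (mod 29) since 26·19 = 494 ≡ 1, so λ ≡ 19.
  x = λ² - 6 - 3 = 361 - 9 ≡ 4; y = λ·(6 - 4) - 17 ≡ 21. → (4, 21)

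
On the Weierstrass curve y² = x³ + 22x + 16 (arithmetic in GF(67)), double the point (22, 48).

tangent at (22, 48): λ = (3·22² + 22)/(2·48) ≡ 0/29. 29⁻¹ ≡ 37 (mod 67) since 29·37 = 1073 ≡ 1, so λ ≡ 0·37 ≡ 0.
  x = λ² - 22 - 22 = 0 - 44 ≡ 23; y = λ·(22 - 23) - 48 ≡ 19. → (23, 19)

(23, 19)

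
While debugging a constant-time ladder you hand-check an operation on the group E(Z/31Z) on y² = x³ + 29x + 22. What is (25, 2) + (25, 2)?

(9, 19)

tangent at (25, 2): λ = (3·25² + 29)/(2·2) ≡ 13/4. 4⁻¹ ≡ 8 (mod 31) since 4·8 = 32 ≡ 1, so λ ≡ 13·8 ≡ 11.
  x = λ² - 25 - 25 = 121 - 50 ≡ 9; y = λ·(25 - 9) - 2 ≡ 19. → (9, 19)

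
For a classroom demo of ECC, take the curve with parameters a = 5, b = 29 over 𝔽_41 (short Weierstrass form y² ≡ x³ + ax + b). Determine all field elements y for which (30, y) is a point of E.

18, 23

x³ + 5x + 29 = 27179 ≡ 37 (mod 41).
Square roots of 37 mod 41: 18 and 23 (since 18² = 324 ≡ 37).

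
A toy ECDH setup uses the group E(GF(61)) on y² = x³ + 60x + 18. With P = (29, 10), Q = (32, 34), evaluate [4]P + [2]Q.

First 4P:
Repeated addition: build up to 4P.
2P: tangent at (29, 10): λ = (3·29² + 60)/(2·10) ≡ 21/20. 20⁻¹ ≡ 58 (mod 61), so λ ≡ 21·58 ≡ 59.
  x = λ² - 29 - 29 = 3481 - 58 ≡ 7; y = λ·(29 - 7) - 10 ≡ 7. → (7, 7)
3P: (7, 7) + (29, 10). λ = (10 - 7)/(29 - 7) ≡ 3/22 mod 61. 22⁻¹ ≡ 25 (mod 61), so λ ≡ 14.
  x = λ² - 7 - 29 = 196 - 36 ≡ 38; y = λ·(7 - 38) - 7 ≡ 47. → (38, 47)
4P: (38, 47) + (29, 10). λ = (10 - 47)/(29 - 38) ≡ 24/52 mod 61. 52⁻¹ ≡ 27 (mod 61), so λ ≡ 38.
  x = λ² - 38 - 29 = 1444 - 67 ≡ 35; y = λ·(38 - 35) - 47 ≡ 6. → (35, 6)
4P = (35, 6).
Next 2Q:
Repeated addition: build up to 2Q.
2Q: tangent at (32, 34): λ = (3·32² + 60)/(2·34) ≡ 21/7. 7⁻¹ ≡ 35 (mod 61), so λ ≡ 21·35 ≡ 3.
  x = λ² - 32 - 32 = 9 - 64 ≡ 6; y = λ·(32 - 6) - 34 ≡ 44. → (6, 44)
2Q = (6, 44).
Finally 4P + 2Q:
(35, 6) + (6, 44). λ = (44 - 6)/(6 - 35) ≡ 38/32 mod 61. 32⁻¹ ≡ 21 (mod 61) since 32·21 = 672 ≡ 1, so λ ≡ 5.
  x = λ² - 35 - 6 = 25 - 41 ≡ 45; y = λ·(35 - 45) - 6 ≡ 5. → (45, 5)

(45, 5)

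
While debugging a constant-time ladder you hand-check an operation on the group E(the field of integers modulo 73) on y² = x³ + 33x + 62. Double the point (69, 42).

(58, 39)

tangent at (69, 42): λ = (3·69² + 33)/(2·42) ≡ 8/11. 11⁻¹ ≡ 20 (mod 73), so λ ≡ 8·20 ≡ 14.
  x = λ² - 69 - 69 = 196 - 138 ≡ 58; y = λ·(69 - 58) - 42 ≡ 39. → (58, 39)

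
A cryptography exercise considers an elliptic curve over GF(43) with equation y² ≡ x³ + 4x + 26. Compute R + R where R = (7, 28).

tangent at (7, 28): λ = (3·7² + 4)/(2·28) ≡ 22/13. 13⁻¹ ≡ 10 (mod 43), so λ ≡ 22·10 ≡ 5.
  x = λ² - 7 - 7 = 25 - 14 ≡ 11; y = λ·(7 - 11) - 28 ≡ 38. → (11, 38)

(11, 38)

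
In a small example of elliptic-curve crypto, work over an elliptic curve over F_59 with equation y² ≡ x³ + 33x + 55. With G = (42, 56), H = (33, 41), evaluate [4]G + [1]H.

(30, 43)

First 4G:
Repeated addition: build up to 4G.
2G: tangent at (42, 56): λ = (3·42² + 33)/(2·56) ≡ 15/53. 53⁻¹ ≡ 49 (mod 59), so λ ≡ 15·49 ≡ 27.
  x = λ² - 42 - 42 = 729 - 84 ≡ 55; y = λ·(42 - 55) - 56 ≡ 6. → (55, 6)
3G: (55, 6) + (42, 56). λ = (56 - 6)/(42 - 55) ≡ 50/46 mod 59. 46⁻¹ ≡ 9 (mod 59) since 46·9 = 414 ≡ 1, so λ ≡ 37.
  x = λ² - 55 - 42 = 1369 - 97 ≡ 33; y = λ·(55 - 33) - 6 ≡ 41. → (33, 41)
4G: (33, 41) + (42, 56). λ = (56 - 41)/(42 - 33) ≡ 15/9 mod 59. 9⁻¹ ≡ 46 (mod 59), so λ ≡ 41.
  x = λ² - 33 - 42 = 1681 - 75 ≡ 13; y = λ·(33 - 13) - 41 ≡ 12. → (13, 12)
4G = (13, 12).
Finally 4G + H:
(13, 12) + (33, 41). λ = (41 - 12)/(33 - 13) ≡ 29/20 mod 59. 20⁻¹ ≡ 3 (mod 59), so λ ≡ 28.
  x = λ² - 13 - 33 = 784 - 46 ≡ 30; y = λ·(13 - 30) - 12 ≡ 43. → (30, 43)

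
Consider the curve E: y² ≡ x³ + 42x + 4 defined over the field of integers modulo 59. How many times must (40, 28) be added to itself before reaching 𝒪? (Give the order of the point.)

10

2P: tangent at (40, 28): λ = (3·40² + 42)/(2·28) ≡ 4/56. 56⁻¹ ≡ 39 (mod 59), so λ ≡ 4·39 ≡ 38.
  x = λ² - 40 - 40 = 1444 - 80 ≡ 7; y = λ·(40 - 7) - 28 ≡ 46. → (7, 46)
3P: (7, 46) + (40, 28). λ = (28 - 46)/(40 - 7) ≡ 41/33 mod 59. 33⁻¹ ≡ 34 (mod 59) since 33·34 = 1122 ≡ 1, so λ ≡ 37.
  x = λ² - 7 - 40 = 1369 - 47 ≡ 24; y = λ·(7 - 24) - 46 ≡ 33. → (24, 33)
4P: (24, 33) + (40, 28). λ = (28 - 33)/(40 - 24) ≡ 54/16 mod 59. 16⁻¹ ≡ 48 (mod 59), so λ ≡ 55.
  x = λ² - 24 - 40 = 3025 - 64 ≡ 11; y = λ·(24 - 11) - 33 ≡ 33. → (11, 33)
5P: (11, 33) + (40, 28). λ = (28 - 33)/(40 - 11) ≡ 54/29 mod 59. 29⁻¹ ≡ 57 (mod 59), so λ ≡ 10.
  x = λ² - 11 - 40 = 100 - 51 ≡ 49; y = λ·(11 - 49) - 33 ≡ 0. → (49, 0)
6P: (49, 0) + (40, 28). λ = (28 - 0)/(40 - 49) ≡ 28/50 mod 59. 50⁻¹ ≡ 13 (mod 59), so λ ≡ 10.
  x = λ² - 49 - 40 = 100 - 89 ≡ 11; y = λ·(49 - 11) - 0 ≡ 26. → (11, 26)
7P: (11, 26) + (40, 28). λ = (28 - 26)/(40 - 11) ≡ 2/29 mod 59. 29⁻¹ ≡ 57 (mod 59) since 29·57 = 1653 ≡ 1, so λ ≡ 55.
  x = λ² - 11 - 40 = 3025 - 51 ≡ 24; y = λ·(11 - 24) - 26 ≡ 26. → (24, 26)
8P: (24, 26) + (40, 28). λ = (28 - 26)/(40 - 24) ≡ 2/16 mod 59. 16⁻¹ ≡ 48 (mod 59), so λ ≡ 37.
  x = λ² - 24 - 40 = 1369 - 64 ≡ 7; y = λ·(24 - 7) - 26 ≡ 13. → (7, 13)
9P: (7, 13) + (40, 28). λ = (28 - 13)/(40 - 7) ≡ 15/33 mod 59. 33⁻¹ ≡ 34 (mod 59), so λ ≡ 38.
  x = λ² - 7 - 40 = 1444 - 47 ≡ 40; y = λ·(7 - 40) - 13 ≡ 31. → (40, 31)
10P: (40, 31) + (40, 28): same x and y₁ ≡ -y₂, so the sum is 𝒪.
10P = 𝒪, so the order is 10.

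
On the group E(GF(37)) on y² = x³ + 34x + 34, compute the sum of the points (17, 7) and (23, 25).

(17, 7) + (23, 25). λ = (25 - 7)/(23 - 17) ≡ 18/6 mod 37. 6⁻¹ ≡ 31 (mod 37) since 6·31 = 186 ≡ 1, so λ ≡ 3.
  x = λ² - 17 - 23 = 9 - 40 ≡ 6; y = λ·(17 - 6) - 7 ≡ 26. → (6, 26)

(6, 26)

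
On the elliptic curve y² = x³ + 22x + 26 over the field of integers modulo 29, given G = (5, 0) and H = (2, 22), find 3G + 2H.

First 3G:
Repeated addition: build up to 3G.
2G: (5, 0) + (5, 0): same x and y₁ ≡ -y₂, so the sum is O.
3G: O + (5, 0) = (5, 0) (identity).
3G = (5, 0).
Next 2H:
Repeated addition: build up to 2H.
2H: tangent at (2, 22): λ = (3·2² + 22)/(2·22) ≡ 5/15. 15⁻¹ ≡ 2 (mod 29), so λ ≡ 5·2 ≡ 10.
  x = λ² - 2 - 2 = 100 - 4 ≡ 9; y = λ·(2 - 9) - 22 ≡ 24. → (9, 24)
2H = (9, 24).
Finally 3G + 2H:
(5, 0) + (9, 24). λ = (24 - 0)/(9 - 5) ≡ 24/4 mod 29. 4⁻¹ ≡ 22 (mod 29) since 4·22 = 88 ≡ 1, so λ ≡ 6.
  x = λ² - 5 - 9 = 36 - 14 ≡ 22; y = λ·(5 - 22) - 0 ≡ 14. → (22, 14)

(22, 14)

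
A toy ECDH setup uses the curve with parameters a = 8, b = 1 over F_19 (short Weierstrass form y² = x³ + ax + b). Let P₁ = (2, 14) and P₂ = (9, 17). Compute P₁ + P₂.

(2, 14) + (9, 17). λ = (17 - 14)/(9 - 2) ≡ 3/7 mod 19. 7⁻¹ ≡ 11 (mod 19), so λ ≡ 14.
  x = λ² - 2 - 9 = 196 - 11 ≡ 14; y = λ·(2 - 14) - 14 ≡ 8. → (14, 8)

(14, 8)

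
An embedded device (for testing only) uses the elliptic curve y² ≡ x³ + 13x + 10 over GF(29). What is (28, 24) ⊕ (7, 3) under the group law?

(24, 9)

(28, 24) + (7, 3). λ = (3 - 24)/(7 - 28) ≡ 8/8 mod 29. 8⁻¹ ≡ 11 (mod 29) since 8·11 = 88 ≡ 1, so λ ≡ 1.
  x = λ² - 28 - 7 = 1 - 35 ≡ 24; y = λ·(28 - 24) - 24 ≡ 9. → (24, 9)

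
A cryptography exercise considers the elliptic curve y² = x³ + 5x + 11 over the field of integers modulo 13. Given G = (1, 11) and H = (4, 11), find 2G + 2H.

First 2G:
Repeated addition: build up to 2G.
2G: tangent at (1, 11): λ = (3·1² + 5)/(2·11) ≡ 8/9. 9⁻¹ ≡ 3 (mod 13) since 9·3 = 27 ≡ 1, so λ ≡ 8·3 ≡ 11.
  x = λ² - 1 - 1 = 121 - 2 ≡ 2; y = λ·(1 - 2) - 11 ≡ 4. → (2, 4)
2G = (2, 4).
Next 2H:
Repeated addition: build up to 2H.
2H: tangent at (4, 11): λ = (3·4² + 5)/(2·11) ≡ 1/9. 9⁻¹ ≡ 3 (mod 13) since 9·3 = 27 ≡ 1, so λ ≡ 1·3 ≡ 3.
  x = λ² - 4 - 4 = 9 - 8 ≡ 1; y = λ·(4 - 1) - 11 ≡ 11. → (1, 11)
2H = (1, 11).
Finally 2G + 2H:
(2, 4) + (1, 11). λ = (11 - 4)/(1 - 2) ≡ 7/12 mod 13. 12⁻¹ ≡ 12 (mod 13), so λ ≡ 6.
  x = λ² - 2 - 1 = 36 - 3 ≡ 7; y = λ·(2 - 7) - 4 ≡ 5. → (7, 5)

(7, 5)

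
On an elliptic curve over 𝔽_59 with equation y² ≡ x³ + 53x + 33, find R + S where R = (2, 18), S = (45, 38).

(2, 18) + (45, 38). λ = (38 - 18)/(45 - 2) ≡ 20/43 mod 59. 43⁻¹ ≡ 11 (mod 59), so λ ≡ 43.
  x = λ² - 2 - 45 = 1849 - 47 ≡ 32; y = λ·(2 - 32) - 18 ≡ 49. → (32, 49)

(32, 49)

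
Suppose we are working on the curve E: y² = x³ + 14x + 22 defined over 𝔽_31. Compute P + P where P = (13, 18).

(30, 21)

tangent at (13, 18): λ = (3·13² + 14)/(2·18) ≡ 25/5. 5⁻¹ ≡ 25 (mod 31) since 5·25 = 125 ≡ 1, so λ ≡ 25·25 ≡ 5.
  x = λ² - 13 - 13 = 25 - 26 ≡ 30; y = λ·(13 - 30) - 18 ≡ 21. → (30, 21)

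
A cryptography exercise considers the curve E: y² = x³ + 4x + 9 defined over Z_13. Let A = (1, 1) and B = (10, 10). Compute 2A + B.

First 2A:
Repeated addition: build up to 2A.
2A: tangent at (1, 1): λ = (3·1² + 4)/(2·1) ≡ 7/2. 2⁻¹ ≡ 7 (mod 13), so λ ≡ 7·7 ≡ 10.
  x = λ² - 1 - 1 = 100 - 2 ≡ 7; y = λ·(1 - 7) - 1 ≡ 4. → (7, 4)
2A = (7, 4).
Finally 2A + B:
(7, 4) + (10, 10). λ = (10 - 4)/(10 - 7) ≡ 6/3 mod 13. 3⁻¹ ≡ 9 (mod 13) since 3·9 = 27 ≡ 1, so λ ≡ 2.
  x = λ² - 7 - 10 = 4 - 17 ≡ 0; y = λ·(7 - 0) - 4 ≡ 10. → (0, 10)

(0, 10)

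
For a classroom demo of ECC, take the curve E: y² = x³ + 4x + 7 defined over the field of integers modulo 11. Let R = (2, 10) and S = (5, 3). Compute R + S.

(7, 9)

(2, 10) + (5, 3). λ = (3 - 10)/(5 - 2) ≡ 4/3 mod 11. 3⁻¹ ≡ 4 (mod 11), so λ ≡ 5.
  x = λ² - 2 - 5 = 25 - 7 ≡ 7; y = λ·(2 - 7) - 10 ≡ 9. → (7, 9)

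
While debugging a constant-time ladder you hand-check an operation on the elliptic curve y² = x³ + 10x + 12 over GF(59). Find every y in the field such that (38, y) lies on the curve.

x³ + 10x + 12 = 55264 ≡ 40 (mod 59).
40 is a non-residue mod 59; no y exists.

none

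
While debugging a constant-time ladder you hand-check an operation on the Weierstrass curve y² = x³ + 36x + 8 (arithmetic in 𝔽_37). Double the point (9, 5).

(23, 4)

tangent at (9, 5): λ = (3·9² + 36)/(2·5) ≡ 20/10. 10⁻¹ ≡ 26 (mod 37), so λ ≡ 20·26 ≡ 2.
  x = λ² - 9 - 9 = 4 - 18 ≡ 23; y = λ·(9 - 23) - 5 ≡ 4. → (23, 4)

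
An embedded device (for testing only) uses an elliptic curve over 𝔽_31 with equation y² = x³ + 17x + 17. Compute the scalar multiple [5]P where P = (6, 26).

Double-and-add on 5 = (101)₂. Start with P = (6, 26) for the leading 1-bit.
double: tangent at (6, 26): λ = (3·6² + 17)/(2·26) ≡ 1/21. 21⁻¹ ≡ 3 (mod 31), so λ ≡ 1·3 ≡ 3.
  x = λ² - 6 - 6 = 9 - 12 ≡ 28; y = λ·(6 - 28) - 26 ≡ 1. → (28, 1)
double: tangent at (28, 1): λ = (3·28² + 17)/(2·1) ≡ 13/2. 2⁻¹ ≡ 16 (mod 31), so λ ≡ 13·16 ≡ 22.
  x = λ² - 28 - 28 = 484 - 56 ≡ 25; y = λ·(28 - 25) - 1 ≡ 3. → (25, 3)
add P: (25, 3) + (6, 26). λ = (26 - 3)/(6 - 25) ≡ 23/12 mod 31. 12⁻¹ ≡ 13 (mod 31), so λ ≡ 20.
  x = λ² - 25 - 6 = 400 - 31 ≡ 28; y = λ·(25 - 28) - 3 ≡ 30. → (28, 30)

(28, 30)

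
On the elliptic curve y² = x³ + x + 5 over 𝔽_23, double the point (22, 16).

(11, 17)

tangent at (22, 16): λ = (3·22² + 1)/(2·16) ≡ 4/9. 9⁻¹ ≡ 18 (mod 23), so λ ≡ 4·18 ≡ 3.
  x = λ² - 22 - 22 = 9 - 44 ≡ 11; y = λ·(22 - 11) - 16 ≡ 17. → (11, 17)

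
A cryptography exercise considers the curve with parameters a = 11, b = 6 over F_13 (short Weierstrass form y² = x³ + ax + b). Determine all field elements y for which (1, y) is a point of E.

x³ + 11x + 6 = 18 ≡ 5 (mod 13).
5 is a non-residue mod 13; no y exists.

none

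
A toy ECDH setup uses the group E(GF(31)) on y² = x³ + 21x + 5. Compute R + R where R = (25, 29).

(0, 25)

tangent at (25, 29): λ = (3·25² + 21)/(2·29) ≡ 5/27. 27⁻¹ ≡ 23 (mod 31), so λ ≡ 5·23 ≡ 22.
  x = λ² - 25 - 25 = 484 - 50 ≡ 0; y = λ·(25 - 0) - 29 ≡ 25. → (0, 25)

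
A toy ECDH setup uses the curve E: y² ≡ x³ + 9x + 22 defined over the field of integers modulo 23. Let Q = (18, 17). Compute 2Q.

(13, 17)

tangent at (18, 17): λ = (3·18² + 9)/(2·17) ≡ 15/11. 11⁻¹ ≡ 21 (mod 23), so λ ≡ 15·21 ≡ 16.
  x = λ² - 18 - 18 = 256 - 36 ≡ 13; y = λ·(18 - 13) - 17 ≡ 17. → (13, 17)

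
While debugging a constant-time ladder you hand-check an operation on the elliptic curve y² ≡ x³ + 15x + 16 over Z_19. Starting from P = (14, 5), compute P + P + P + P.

Repeated addition: build up to 4P.
2P: tangent at (14, 5): λ = (3·14² + 15)/(2·5) ≡ 14/10. 10⁻¹ ≡ 2 (mod 19), so λ ≡ 14·2 ≡ 9.
  x = λ² - 14 - 14 = 81 - 28 ≡ 15; y = λ·(14 - 15) - 5 ≡ 5. → (15, 5)
3P: (15, 5) + (14, 5). λ = (5 - 5)/(14 - 15) ≡ 0/18 mod 19. 18⁻¹ ≡ 18 (mod 19), so λ ≡ 0.
  x = λ² - 15 - 14 = 0 - 29 ≡ 9; y = λ·(15 - 9) - 5 ≡ 14. → (9, 14)
4P: (9, 14) + (14, 5). λ = (5 - 14)/(14 - 9) ≡ 10/5 mod 19. 5⁻¹ ≡ 4 (mod 19) since 5·4 = 20 ≡ 1, so λ ≡ 2.
  x = λ² - 9 - 14 = 4 - 23 ≡ 0; y = λ·(9 - 0) - 14 ≡ 4. → (0, 4)

(0, 4)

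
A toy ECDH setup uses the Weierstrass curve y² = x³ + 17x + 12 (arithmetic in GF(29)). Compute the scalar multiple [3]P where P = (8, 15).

Repeated addition: build up to 3P.
2P: tangent at (8, 15): λ = (3·8² + 17)/(2·15) ≡ 6/1. 1⁻¹ ≡ 1 (mod 29), so λ ≡ 6·1 ≡ 6.
  x = λ² - 8 - 8 = 36 - 16 ≡ 20; y = λ·(8 - 20) - 15 ≡ 0. → (20, 0)
3P: (20, 0) + (8, 15). λ = (15 - 0)/(8 - 20) ≡ 15/17 mod 29. 17⁻¹ ≡ 12 (mod 29), so λ ≡ 6.
  x = λ² - 20 - 8 = 36 - 28 ≡ 8; y = λ·(20 - 8) - 0 ≡ 14. → (8, 14)

(8, 14)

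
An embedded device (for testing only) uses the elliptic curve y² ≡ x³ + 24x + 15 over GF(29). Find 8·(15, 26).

Write Q = (15, 26).
Double-and-add on 8 = (1000)₂. Start with Q = (15, 26) for the leading 1-bit.
double: tangent at (15, 26): λ = (3·15² + 24)/(2·26) ≡ 3/23. 23⁻¹ ≡ 24 (mod 29), so λ ≡ 3·24 ≡ 14.
  x = λ² - 15 - 15 = 196 - 30 ≡ 21; y = λ·(15 - 21) - 26 ≡ 6. → (21, 6)
double: tangent at (21, 6): λ = (3·21² + 24)/(2·6) ≡ 13/12. 12⁻¹ ≡ 17 (mod 29), so λ ≡ 13·17 ≡ 18.
  x = λ² - 21 - 21 = 324 - 42 ≡ 21; y = λ·(21 - 21) - 6 ≡ 23. → (21, 23)
double: tangent at (21, 23): λ = (3·21² + 24)/(2·23) ≡ 13/17. 17⁻¹ ≡ 12 (mod 29) since 17·12 = 204 ≡ 1, so λ ≡ 13·12 ≡ 11.
  x = λ² - 21 - 21 = 121 - 42 ≡ 21; y = λ·(21 - 21) - 23 ≡ 6. → (21, 6)

(21, 6)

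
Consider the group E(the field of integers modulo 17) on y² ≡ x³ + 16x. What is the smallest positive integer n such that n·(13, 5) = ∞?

2P: tangent at (13, 5): λ = (3·13² + 16)/(2·5) ≡ 13/10. 10⁻¹ ≡ 12 (mod 17) since 10·12 = 120 ≡ 1, so λ ≡ 13·12 ≡ 3.
  x = λ² - 13 - 13 = 9 - 26 ≡ 0; y = λ·(13 - 0) - 5 ≡ 0. → (0, 0)
3P: (0, 0) + (13, 5). λ = (5 - 0)/(13 - 0) ≡ 5/13 mod 17. 13⁻¹ ≡ 4 (mod 17) since 13·4 = 52 ≡ 1, so λ ≡ 3.
  x = λ² - 0 - 13 = 9 - 13 ≡ 13; y = λ·(0 - 13) - 0 ≡ 12. → (13, 12)
4P: (13, 12) + (13, 5): same x and y₁ ≡ -y₂, so the sum is ∞.
4P = ∞, so the order is 4.

4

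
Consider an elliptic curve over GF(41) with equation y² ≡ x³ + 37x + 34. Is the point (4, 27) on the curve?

y² = 27² ≡ 32; x³ + 37x + 34 = 246 ≡ 0 (mod 41). 32 ≠ 0.

no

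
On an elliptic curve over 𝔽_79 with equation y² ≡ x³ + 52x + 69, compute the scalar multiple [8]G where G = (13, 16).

Repeated addition: build up to 8G.
2G: tangent at (13, 16): λ = (3·13² + 52)/(2·16) ≡ 6/32. 32⁻¹ ≡ 42 (mod 79), so λ ≡ 6·42 ≡ 15.
  x = λ² - 13 - 13 = 225 - 26 ≡ 41; y = λ·(13 - 41) - 16 ≡ 38. → (41, 38)
3G: (41, 38) + (13, 16). λ = (16 - 38)/(13 - 41) ≡ 57/51 mod 79. 51⁻¹ ≡ 31 (mod 79), so λ ≡ 29.
  x = λ² - 41 - 13 = 841 - 54 ≡ 76; y = λ·(41 - 76) - 38 ≡ 53. → (76, 53)
4G: (76, 53) + (13, 16). λ = (16 - 53)/(13 - 76) ≡ 42/16 mod 79. 16⁻¹ ≡ 5 (mod 79) since 16·5 = 80 ≡ 1, so λ ≡ 52.
  x = λ² - 76 - 13 = 2704 - 89 ≡ 8; y = λ·(76 - 8) - 53 ≡ 7. → (8, 7)
5G: (8, 7) + (13, 16). λ = (16 - 7)/(13 - 8) ≡ 9/5 mod 79. 5⁻¹ ≡ 16 (mod 79) since 5·16 = 80 ≡ 1, so λ ≡ 65.
  x = λ² - 8 - 13 = 4225 - 21 ≡ 17; y = λ·(8 - 17) - 7 ≡ 40. → (17, 40)
6G: (17, 40) + (13, 16). λ = (16 - 40)/(13 - 17) ≡ 55/75 mod 79. 75⁻¹ ≡ 59 (mod 79), so λ ≡ 6.
  x = λ² - 17 - 13 = 36 - 30 ≡ 6; y = λ·(17 - 6) - 40 ≡ 26. → (6, 26)
7G: (6, 26) + (13, 16). λ = (16 - 26)/(13 - 6) ≡ 69/7 mod 79. 7⁻¹ ≡ 34 (mod 79), so λ ≡ 55.
  x = λ² - 6 - 13 = 3025 - 19 ≡ 4; y = λ·(6 - 4) - 26 ≡ 5. → (4, 5)
8G: (4, 5) + (13, 16). λ = (16 - 5)/(13 - 4) ≡ 11/9 mod 79. 9⁻¹ ≡ 44 (mod 79) since 9·44 = 396 ≡ 1, so λ ≡ 10.
  x = λ² - 4 - 13 = 100 - 17 ≡ 4; y = λ·(4 - 4) - 5 ≡ 74. → (4, 74)

(4, 74)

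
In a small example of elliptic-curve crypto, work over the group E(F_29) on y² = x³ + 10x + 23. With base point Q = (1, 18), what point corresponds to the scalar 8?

Repeated addition: build up to 8Q.
2Q: tangent at (1, 18): λ = (3·1² + 10)/(2·18) ≡ 13/7. 7⁻¹ ≡ 25 (mod 29) since 7·25 = 175 ≡ 1, so λ ≡ 13·25 ≡ 6.
  x = λ² - 1 - 1 = 36 - 2 ≡ 5; y = λ·(1 - 5) - 18 ≡ 16. → (5, 16)
3Q: (5, 16) + (1, 18). λ = (18 - 16)/(1 - 5) ≡ 2/25 mod 29. 25⁻¹ ≡ 7 (mod 29), so λ ≡ 14.
  x = λ² - 5 - 1 = 196 - 6 ≡ 16; y = λ·(5 - 16) - 16 ≡ 4. → (16, 4)
4Q: (16, 4) + (1, 18). λ = (18 - 4)/(1 - 16) ≡ 14/14 mod 29. 14⁻¹ ≡ 27 (mod 29), so λ ≡ 1.
  x = λ² - 16 - 1 = 1 - 17 ≡ 13; y = λ·(16 - 13) - 4 ≡ 28. → (13, 28)
5Q: (13, 28) + (1, 18). λ = (18 - 28)/(1 - 13) ≡ 19/17 mod 29. 17⁻¹ ≡ 12 (mod 29), so λ ≡ 25.
  x = λ² - 13 - 1 = 625 - 14 ≡ 2; y = λ·(13 - 2) - 28 ≡ 15. → (2, 15)
6Q: (2, 15) + (1, 18). λ = (18 - 15)/(1 - 2) ≡ 3/28 mod 29. 28⁻¹ ≡ 28 (mod 29) since 28·28 = 784 ≡ 1, so λ ≡ 26.
  x = λ² - 2 - 1 = 676 - 3 ≡ 6; y = λ·(2 - 6) - 15 ≡ 26. → (6, 26)
7Q: (6, 26) + (1, 18). λ = (18 - 26)/(1 - 6) ≡ 21/24 mod 29. 24⁻¹ ≡ 23 (mod 29), so λ ≡ 19.
  x = λ² - 6 - 1 = 361 - 7 ≡ 6; y = λ·(6 - 6) - 26 ≡ 3. → (6, 3)
8Q: (6, 3) + (1, 18). λ = (18 - 3)/(1 - 6) ≡ 15/24 mod 29. 24⁻¹ ≡ 23 (mod 29), so λ ≡ 26.
  x = λ² - 6 - 1 = 676 - 7 ≡ 2; y = λ·(6 - 2) - 3 ≡ 14. → (2, 14)

(2, 14)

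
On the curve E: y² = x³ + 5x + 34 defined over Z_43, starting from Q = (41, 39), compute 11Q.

(11, 42)

Repeated addition: build up to 11Q.
2Q: tangent at (41, 39): λ = (3·41² + 5)/(2·39) ≡ 17/35. 35⁻¹ ≡ 16 (mod 43), so λ ≡ 17·16 ≡ 14.
  x = λ² - 41 - 41 = 196 - 82 ≡ 28; y = λ·(41 - 28) - 39 ≡ 14. → (28, 14)
3Q: (28, 14) + (41, 39). λ = (39 - 14)/(41 - 28) ≡ 25/13 mod 43. 13⁻¹ ≡ 10 (mod 43) since 13·10 = 130 ≡ 1, so λ ≡ 35.
  x = λ² - 28 - 41 = 1225 - 69 ≡ 38; y = λ·(28 - 38) - 14 ≡ 23. → (38, 23)
4Q: (38, 23) + (41, 39). λ = (39 - 23)/(41 - 38) ≡ 16/3 mod 43. 3⁻¹ ≡ 29 (mod 43), so λ ≡ 34.
  x = λ² - 38 - 41 = 1156 - 79 ≡ 2; y = λ·(38 - 2) - 23 ≡ 40. → (2, 40)
5Q: (2, 40) + (41, 39). λ = (39 - 40)/(41 - 2) ≡ 42/39 mod 43. 39⁻¹ ≡ 32 (mod 43), so λ ≡ 11.
  x = λ² - 2 - 41 = 121 - 43 ≡ 35; y = λ·(2 - 35) - 40 ≡ 27. → (35, 27)
6Q: (35, 27) + (41, 39). λ = (39 - 27)/(41 - 35) ≡ 12/6 mod 43. 6⁻¹ ≡ 36 (mod 43), so λ ≡ 2.
  x = λ² - 35 - 41 = 4 - 76 ≡ 14; y = λ·(35 - 14) - 27 ≡ 15. → (14, 15)
7Q: (14, 15) + (41, 39). λ = (39 - 15)/(41 - 14) ≡ 24/27 mod 43. 27⁻¹ ≡ 8 (mod 43), so λ ≡ 20.
  x = λ² - 14 - 41 = 400 - 55 ≡ 1; y = λ·(14 - 1) - 15 ≡ 30. → (1, 30)
8Q: (1, 30) + (41, 39). λ = (39 - 30)/(41 - 1) ≡ 9/40 mod 43. 40⁻¹ ≡ 14 (mod 43) since 40·14 = 560 ≡ 1, so λ ≡ 40.
  x = λ² - 1 - 41 = 1600 - 42 ≡ 10; y = λ·(1 - 10) - 30 ≡ 40. → (10, 40)
9Q: (10, 40) + (41, 39). λ = (39 - 40)/(41 - 10) ≡ 42/31 mod 43. 31⁻¹ ≡ 25 (mod 43) since 31·25 = 775 ≡ 1, so λ ≡ 18.
  x = λ² - 10 - 41 = 324 - 51 ≡ 15; y = λ·(10 - 15) - 40 ≡ 42. → (15, 42)
10Q: (15, 42) + (41, 39). λ = (39 - 42)/(41 - 15) ≡ 40/26 mod 43. 26⁻¹ ≡ 5 (mod 43), so λ ≡ 28.
  x = λ² - 15 - 41 = 784 - 56 ≡ 40; y = λ·(15 - 40) - 42 ≡ 32. → (40, 32)
11Q: (40, 32) + (41, 39). λ = (39 - 32)/(41 - 40) ≡ 7/1 mod 43. 1⁻¹ ≡ 1 (mod 43), so λ ≡ 7.
  x = λ² - 40 - 41 = 49 - 81 ≡ 11; y = λ·(40 - 11) - 32 ≡ 42. → (11, 42)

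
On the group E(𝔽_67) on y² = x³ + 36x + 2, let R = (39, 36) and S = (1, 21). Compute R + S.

(39, 36) + (1, 21). λ = (21 - 36)/(1 - 39) ≡ 52/29 mod 67. 29⁻¹ ≡ 37 (mod 67) since 29·37 = 1073 ≡ 1, so λ ≡ 48.
  x = λ² - 39 - 1 = 2304 - 40 ≡ 53; y = λ·(39 - 53) - 36 ≡ 29. → (53, 29)

(53, 29)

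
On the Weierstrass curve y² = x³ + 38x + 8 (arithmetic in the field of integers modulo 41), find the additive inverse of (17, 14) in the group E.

(17, 27)

-(17, 14) = (17, -14 mod 41) = (17, 27).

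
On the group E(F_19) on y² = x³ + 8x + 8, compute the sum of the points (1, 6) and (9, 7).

(1, 6) + (9, 7). λ = (7 - 6)/(9 - 1) ≡ 1/8 mod 19. 8⁻¹ ≡ 12 (mod 19), so λ ≡ 12.
  x = λ² - 1 - 9 = 144 - 10 ≡ 1; y = λ·(1 - 1) - 6 ≡ 13. → (1, 13)

(1, 13)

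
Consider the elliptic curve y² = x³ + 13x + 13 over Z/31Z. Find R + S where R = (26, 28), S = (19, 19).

(6, 11)

(26, 28) + (19, 19). λ = (19 - 28)/(19 - 26) ≡ 22/24 mod 31. 24⁻¹ ≡ 22 (mod 31), so λ ≡ 19.
  x = λ² - 26 - 19 = 361 - 45 ≡ 6; y = λ·(26 - 6) - 28 ≡ 11. → (6, 11)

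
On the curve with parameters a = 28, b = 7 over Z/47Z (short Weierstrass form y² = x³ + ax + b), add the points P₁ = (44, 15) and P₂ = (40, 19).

(11, 46)

(44, 15) + (40, 19). λ = (19 - 15)/(40 - 44) ≡ 4/43 mod 47. 43⁻¹ ≡ 35 (mod 47) since 43·35 = 1505 ≡ 1, so λ ≡ 46.
  x = λ² - 44 - 40 = 2116 - 84 ≡ 11; y = λ·(44 - 11) - 15 ≡ 46. → (11, 46)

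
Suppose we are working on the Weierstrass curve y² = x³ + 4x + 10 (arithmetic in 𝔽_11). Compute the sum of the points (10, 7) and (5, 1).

(8, 2)

(10, 7) + (5, 1). λ = (1 - 7)/(5 - 10) ≡ 5/6 mod 11. 6⁻¹ ≡ 2 (mod 11), so λ ≡ 10.
  x = λ² - 10 - 5 = 100 - 15 ≡ 8; y = λ·(10 - 8) - 7 ≡ 2. → (8, 2)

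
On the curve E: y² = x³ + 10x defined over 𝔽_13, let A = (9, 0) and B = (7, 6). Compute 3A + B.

First 3A:
Repeated addition: build up to 3A.
2A: (9, 0) + (9, 0): same x and y₁ ≡ -y₂, so the sum is ∞.
3A: ∞ + (9, 0) = (9, 0) (identity).
3A = (9, 0).
Finally 3A + B:
(9, 0) + (7, 6). λ = (6 - 0)/(7 - 9) ≡ 6/11 mod 13. 11⁻¹ ≡ 6 (mod 13) since 11·6 = 66 ≡ 1, so λ ≡ 10.
  x = λ² - 9 - 7 = 100 - 16 ≡ 6; y = λ·(9 - 6) - 0 ≡ 4. → (6, 4)

(6, 4)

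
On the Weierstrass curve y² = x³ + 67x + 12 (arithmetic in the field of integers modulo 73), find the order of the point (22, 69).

2P: tangent at (22, 69): λ = (3·22² + 67)/(2·69) ≡ 59/65. 65⁻¹ ≡ 9 (mod 73), so λ ≡ 59·9 ≡ 20.
  x = λ² - 22 - 22 = 400 - 44 ≡ 64; y = λ·(22 - 64) - 69 ≡ 40. → (64, 40)
3P: (64, 40) + (22, 69). λ = (69 - 40)/(22 - 64) ≡ 29/31 mod 73. 31⁻¹ ≡ 33 (mod 73), so λ ≡ 8.
  x = λ² - 64 - 22 = 64 - 86 ≡ 51; y = λ·(64 - 51) - 40 ≡ 64. → (51, 64)
4P: (51, 64) + (22, 69). λ = (69 - 64)/(22 - 51) ≡ 5/44 mod 73. 44⁻¹ ≡ 5 (mod 73) since 44·5 = 220 ≡ 1, so λ ≡ 25.
  x = λ² - 51 - 22 = 625 - 73 ≡ 41; y = λ·(51 - 41) - 64 ≡ 40. → (41, 40)
5P: (41, 40) + (22, 69). λ = (69 - 40)/(22 - 41) ≡ 29/54 mod 73. 54⁻¹ ≡ 23 (mod 73), so λ ≡ 10.
  x = λ² - 41 - 22 = 100 - 63 ≡ 37; y = λ·(41 - 37) - 40 ≡ 0. → (37, 0)
6P: (37, 0) + (22, 69). λ = (69 - 0)/(22 - 37) ≡ 69/58 mod 73. 58⁻¹ ≡ 34 (mod 73), so λ ≡ 10.
  x = λ² - 37 - 22 = 100 - 59 ≡ 41; y = λ·(37 - 41) - 0 ≡ 33. → (41, 33)
7P: (41, 33) + (22, 69). λ = (69 - 33)/(22 - 41) ≡ 36/54 mod 73. 54⁻¹ ≡ 23 (mod 73), so λ ≡ 25.
  x = λ² - 41 - 22 = 625 - 63 ≡ 51; y = λ·(41 - 51) - 33 ≡ 9. → (51, 9)
8P: (51, 9) + (22, 69). λ = (69 - 9)/(22 - 51) ≡ 60/44 mod 73. 44⁻¹ ≡ 5 (mod 73) since 44·5 = 220 ≡ 1, so λ ≡ 8.
  x = λ² - 51 - 22 = 64 - 73 ≡ 64; y = λ·(51 - 64) - 9 ≡ 33. → (64, 33)
9P: (64, 33) + (22, 69). λ = (69 - 33)/(22 - 64) ≡ 36/31 mod 73. 31⁻¹ ≡ 33 (mod 73) since 31·33 = 1023 ≡ 1, so λ ≡ 20.
  x = λ² - 64 - 22 = 400 - 86 ≡ 22; y = λ·(64 - 22) - 33 ≡ 4. → (22, 4)
10P: (22, 4) + (22, 69): same x and y₁ ≡ -y₂, so the sum is 𝒪.
10P = 𝒪, so the order is 10.

10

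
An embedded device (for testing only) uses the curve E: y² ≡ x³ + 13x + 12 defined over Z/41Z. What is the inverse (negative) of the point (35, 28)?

(35, 13)

-(35, 28) = (35, -28 mod 41) = (35, 13).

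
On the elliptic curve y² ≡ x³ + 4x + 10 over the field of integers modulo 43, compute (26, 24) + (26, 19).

The two points share x = 26 and their y-coordinates satisfy 24 + 19 ≡ 0 (mod 43), so they are inverses. Their sum is O.

O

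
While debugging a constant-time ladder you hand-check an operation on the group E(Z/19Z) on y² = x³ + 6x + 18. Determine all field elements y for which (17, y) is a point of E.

6, 13

x³ + 6x + 18 = 5033 ≡ 17 (mod 19).
Square roots of 17 mod 19: 6 and 13 (since 6² = 36 ≡ 17).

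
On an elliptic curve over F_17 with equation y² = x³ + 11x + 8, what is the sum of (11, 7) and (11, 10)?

O

The two points share x = 11 and their y-coordinates satisfy 7 + 10 ≡ 0 (mod 17), so they are inverses. Their sum is the point at infinity.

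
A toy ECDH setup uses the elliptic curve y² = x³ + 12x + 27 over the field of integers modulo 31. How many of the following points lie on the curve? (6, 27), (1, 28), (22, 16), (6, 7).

(6, 27): 27² ≡ 16, rhs ≡ 5 → off.
(1, 28): 28² ≡ 9, rhs ≡ 9 → on.
(22, 16): 16² ≡ 8, rhs ≡ 27 → off.
(6, 7): 7² ≡ 18, rhs ≡ 5 → off.

1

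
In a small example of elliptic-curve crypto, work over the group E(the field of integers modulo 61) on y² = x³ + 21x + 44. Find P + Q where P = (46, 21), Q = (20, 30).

(46, 21) + (20, 30). λ = (30 - 21)/(20 - 46) ≡ 9/35 mod 61. 35⁻¹ ≡ 7 (mod 61), so λ ≡ 2.
  x = λ² - 46 - 20 = 4 - 66 ≡ 60; y = λ·(46 - 60) - 21 ≡ 12. → (60, 12)

(60, 12)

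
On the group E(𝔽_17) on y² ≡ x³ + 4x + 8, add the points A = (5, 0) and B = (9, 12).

(12, 13)

(5, 0) + (9, 12). λ = (12 - 0)/(9 - 5) ≡ 12/4 mod 17. 4⁻¹ ≡ 13 (mod 17), so λ ≡ 3.
  x = λ² - 5 - 9 = 9 - 14 ≡ 12; y = λ·(5 - 12) - 0 ≡ 13. → (12, 13)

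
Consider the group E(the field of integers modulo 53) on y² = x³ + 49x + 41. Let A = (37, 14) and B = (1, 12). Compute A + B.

(37, 14) + (1, 12). λ = (12 - 14)/(1 - 37) ≡ 51/17 mod 53. 17⁻¹ ≡ 25 (mod 53) since 17·25 = 425 ≡ 1, so λ ≡ 3.
  x = λ² - 37 - 1 = 9 - 38 ≡ 24; y = λ·(37 - 24) - 14 ≡ 25. → (24, 25)

(24, 25)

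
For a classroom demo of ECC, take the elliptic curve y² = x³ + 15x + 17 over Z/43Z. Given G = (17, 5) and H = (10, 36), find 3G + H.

First 3G:
Repeated addition: build up to 3G.
2G: tangent at (17, 5): λ = (3·17² + 15)/(2·5) ≡ 22/10. 10⁻¹ ≡ 13 (mod 43) since 10·13 = 130 ≡ 1, so λ ≡ 22·13 ≡ 28.
  x = λ² - 17 - 17 = 784 - 34 ≡ 19; y = λ·(17 - 19) - 5 ≡ 25. → (19, 25)
3G: (19, 25) + (17, 5). λ = (5 - 25)/(17 - 19) ≡ 23/41 mod 43. 41⁻¹ ≡ 21 (mod 43), so λ ≡ 10.
  x = λ² - 19 - 17 = 100 - 36 ≡ 21; y = λ·(19 - 21) - 25 ≡ 41. → (21, 41)
3G = (21, 41).
Finally 3G + H:
(21, 41) + (10, 36). λ = (36 - 41)/(10 - 21) ≡ 38/32 mod 43. 32⁻¹ ≡ 39 (mod 43), so λ ≡ 20.
  x = λ² - 21 - 10 = 400 - 31 ≡ 25; y = λ·(21 - 25) - 41 ≡ 8. → (25, 8)

(25, 8)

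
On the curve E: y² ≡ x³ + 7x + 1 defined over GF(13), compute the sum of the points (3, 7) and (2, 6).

(9, 0)

(3, 7) + (2, 6). λ = (6 - 7)/(2 - 3) ≡ 12/12 mod 13. 12⁻¹ ≡ 12 (mod 13), so λ ≡ 1.
  x = λ² - 3 - 2 = 1 - 5 ≡ 9; y = λ·(3 - 9) - 7 ≡ 0. → (9, 0)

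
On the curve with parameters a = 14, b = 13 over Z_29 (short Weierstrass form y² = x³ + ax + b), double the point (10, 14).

tangent at (10, 14): λ = (3·10² + 14)/(2·14) ≡ 24/28. 28⁻¹ ≡ 28 (mod 29), so λ ≡ 24·28 ≡ 5.
  x = λ² - 10 - 10 = 25 - 20 ≡ 5; y = λ·(10 - 5) - 14 ≡ 11. → (5, 11)

(5, 11)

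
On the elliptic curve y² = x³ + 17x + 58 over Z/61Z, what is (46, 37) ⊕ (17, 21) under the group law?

(46, 37) + (17, 21). λ = (21 - 37)/(17 - 46) ≡ 45/32 mod 61. 32⁻¹ ≡ 21 (mod 61), so λ ≡ 30.
  x = λ² - 46 - 17 = 900 - 63 ≡ 44; y = λ·(46 - 44) - 37 ≡ 23. → (44, 23)

(44, 23)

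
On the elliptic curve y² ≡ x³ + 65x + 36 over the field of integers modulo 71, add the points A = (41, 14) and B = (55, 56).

(41, 14) + (55, 56). λ = (56 - 14)/(55 - 41) ≡ 42/14 mod 71. 14⁻¹ ≡ 66 (mod 71), so λ ≡ 3.
  x = λ² - 41 - 55 = 9 - 96 ≡ 55; y = λ·(41 - 55) - 14 ≡ 15. → (55, 15)

(55, 15)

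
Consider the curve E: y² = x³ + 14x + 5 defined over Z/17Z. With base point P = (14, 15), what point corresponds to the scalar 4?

Repeated addition: build up to 4P.
2P: tangent at (14, 15): λ = (3·14² + 14)/(2·15) ≡ 7/13. 13⁻¹ ≡ 4 (mod 17) since 13·4 = 52 ≡ 1, so λ ≡ 7·4 ≡ 11.
  x = λ² - 14 - 14 = 121 - 28 ≡ 8; y = λ·(14 - 8) - 15 ≡ 0. → (8, 0)
3P: (8, 0) + (14, 15). λ = (15 - 0)/(14 - 8) ≡ 15/6 mod 17. 6⁻¹ ≡ 3 (mod 17) since 6·3 = 18 ≡ 1, so λ ≡ 11.
  x = λ² - 8 - 14 = 121 - 22 ≡ 14; y = λ·(8 - 14) - 0 ≡ 2. → (14, 2)
4P: (14, 2) + (14, 15): same x and y₁ ≡ -y₂, so the sum is O.

O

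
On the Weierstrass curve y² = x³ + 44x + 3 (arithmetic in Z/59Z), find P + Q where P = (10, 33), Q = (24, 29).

(10, 33) + (24, 29). λ = (29 - 33)/(24 - 10) ≡ 55/14 mod 59. 14⁻¹ ≡ 38 (mod 59), so λ ≡ 25.
  x = λ² - 10 - 24 = 625 - 34 ≡ 1; y = λ·(10 - 1) - 33 ≡ 15. → (1, 15)

(1, 15)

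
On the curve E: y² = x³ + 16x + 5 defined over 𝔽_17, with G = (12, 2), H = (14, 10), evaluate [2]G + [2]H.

(11, 13)

First 2G:
Repeated addition: build up to 2G.
2G: tangent at (12, 2): λ = (3·12² + 16)/(2·2) ≡ 6/4. 4⁻¹ ≡ 13 (mod 17), so λ ≡ 6·13 ≡ 10.
  x = λ² - 12 - 12 = 100 - 24 ≡ 8; y = λ·(12 - 8) - 2 ≡ 4. → (8, 4)
2G = (8, 4).
Next 2H:
Repeated addition: build up to 2H.
2H: tangent at (14, 10): λ = (3·14² + 16)/(2·10) ≡ 9/3. 3⁻¹ ≡ 6 (mod 17) since 3·6 = 18 ≡ 1, so λ ≡ 9·6 ≡ 3.
  x = λ² - 14 - 14 = 9 - 28 ≡ 15; y = λ·(14 - 15) - 10 ≡ 4. → (15, 4)
2H = (15, 4).
Finally 2G + 2H:
(8, 4) + (15, 4). λ = (4 - 4)/(15 - 8) ≡ 0/7 mod 17. 7⁻¹ ≡ 5 (mod 17) since 7·5 = 35 ≡ 1, so λ ≡ 0.
  x = λ² - 8 - 15 = 0 - 23 ≡ 11; y = λ·(8 - 11) - 4 ≡ 13. → (11, 13)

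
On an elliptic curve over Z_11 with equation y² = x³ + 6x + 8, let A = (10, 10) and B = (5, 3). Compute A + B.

(5, 8)

(10, 10) + (5, 3). λ = (3 - 10)/(5 - 10) ≡ 4/6 mod 11. 6⁻¹ ≡ 2 (mod 11) since 6·2 = 12 ≡ 1, so λ ≡ 8.
  x = λ² - 10 - 5 = 64 - 15 ≡ 5; y = λ·(10 - 5) - 10 ≡ 8. → (5, 8)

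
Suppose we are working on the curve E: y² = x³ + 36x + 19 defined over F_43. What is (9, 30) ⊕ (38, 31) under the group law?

(9, 30) + (38, 31). λ = (31 - 30)/(38 - 9) ≡ 1/29 mod 43. 29⁻¹ ≡ 3 (mod 43) since 29·3 = 87 ≡ 1, so λ ≡ 3.
  x = λ² - 9 - 38 = 9 - 47 ≡ 5; y = λ·(9 - 5) - 30 ≡ 25. → (5, 25)

(5, 25)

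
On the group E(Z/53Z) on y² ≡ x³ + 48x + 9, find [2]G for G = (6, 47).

(51, 8)

tangent at (6, 47): λ = (3·6² + 48)/(2·47) ≡ 50/41. 41⁻¹ ≡ 22 (mod 53) since 41·22 = 902 ≡ 1, so λ ≡ 50·22 ≡ 40.
  x = λ² - 6 - 6 = 1600 - 12 ≡ 51; y = λ·(6 - 51) - 47 ≡ 8. → (51, 8)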